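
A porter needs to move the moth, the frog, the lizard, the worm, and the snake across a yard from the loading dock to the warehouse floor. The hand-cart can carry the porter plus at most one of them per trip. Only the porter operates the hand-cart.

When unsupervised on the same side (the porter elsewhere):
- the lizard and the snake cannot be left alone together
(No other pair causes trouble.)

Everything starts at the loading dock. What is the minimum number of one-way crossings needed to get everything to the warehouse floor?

Counting alone: the porter can take at most 1 across per trip to the warehouse floor, so moving all 5 needs at least 5 loaded trips out, with a return between consecutive ones — at least 9 crossings.
The plan below uses exactly 9 crossings, so it is optimal:
1. Porter goes to the warehouse floor with the lizard.  [the loading dock: the frog, the moth, the snake, the worm | the warehouse floor: the lizard]
2. Porter goes back to the loading dock alone.  [the loading dock: the frog, the moth, the snake, the worm | the warehouse floor: the lizard]
3. Porter goes to the warehouse floor with the moth.  [the loading dock: the frog, the snake, the worm | the warehouse floor: the lizard, the moth]
4. Porter goes back to the loading dock alone.  [the loading dock: the frog, the snake, the worm | the warehouse floor: the lizard, the moth]
5. Porter goes to the warehouse floor with the frog.  [the loading dock: the snake, the worm | the warehouse floor: the frog, the lizard, the moth]
6. Porter goes back to the loading dock alone.  [the loading dock: the snake, the worm | the warehouse floor: the frog, the lizard, the moth]
7. Porter goes to the warehouse floor with the worm.  [the loading dock: the snake | the warehouse floor: the frog, the lizard, the moth, the worm]
8. Porter goes back to the loading dock alone.  [the loading dock: the snake | the warehouse floor: the frog, the lizard, the moth, the worm]
9. Porter goes to the warehouse floor with the snake.  [the loading dock: — | the warehouse floor: the frog, the lizard, the moth, the snake, the worm]

9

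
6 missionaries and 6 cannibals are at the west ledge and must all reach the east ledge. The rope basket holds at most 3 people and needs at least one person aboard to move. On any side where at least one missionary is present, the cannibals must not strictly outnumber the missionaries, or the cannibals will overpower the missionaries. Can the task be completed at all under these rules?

No

Following every safe sequence of crossings from the start, the most of the 12 that can be at the east ledge as the rope basket arrives there on crossings 1, 3, 5 is 3, 5, 6 respectively; the best ever achieved is 6 of 12.
From crossing 7 on, no configuration arises that was not already reachable earlier: only 17 distinct safe configurations (who is on which side, and where the rope basket is) can ever be reached, none of them has everyone across, and every continuation just revisits them. They are: 0 missionaries + 0 cannibals across (rope basket back at the start); 0 missionaries + 1 cannibal across (rope basket there); 0 missionaries + 1 cannibal across (rope basket back at the start); 0 missionaries + 2 cannibals across (rope basket there); 0 missionaries + 2 cannibals across (rope basket back at the start); 0 missionaries + 3 cannibals across (rope basket there); 0 missionaries + 3 cannibals across (rope basket back at the start); 0 missionaries + 4 cannibals across (rope basket there); 0 missionaries + 4 cannibals across (rope basket back at the start); 0 missionaries + 5 cannibals across (rope basket there); 0 missionaries + 5 cannibals across (rope basket back at the start); 0 missionaries + 6 cannibals across (rope basket there); 1 missionary + 1 cannibal across (rope basket there); 1 missionary + 1 cannibal across (rope basket back at the start); 2 missionaries + 2 cannibals across (rope basket there); 2 missionaries + 2 cannibals across (rope basket back at the start); 3 missionaries + 3 cannibals across (rope basket there). So no valid plan exists.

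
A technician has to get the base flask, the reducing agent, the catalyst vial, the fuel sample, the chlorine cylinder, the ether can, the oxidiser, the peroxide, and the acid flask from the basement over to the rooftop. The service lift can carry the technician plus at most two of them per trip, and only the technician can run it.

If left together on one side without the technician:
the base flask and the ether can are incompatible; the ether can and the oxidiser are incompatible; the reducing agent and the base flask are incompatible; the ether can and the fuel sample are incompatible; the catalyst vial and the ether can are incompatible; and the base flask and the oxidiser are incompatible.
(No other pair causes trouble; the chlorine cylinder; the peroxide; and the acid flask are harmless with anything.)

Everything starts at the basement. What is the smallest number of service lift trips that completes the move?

15

Counting alone: the technician can take at most 2 across per trip to the rooftop, so moving all 9 needs at least 5 loaded trips out, with a return between consecutive ones — at least 9 crossings.
The safety rule pushes this higher. Following every safe sequence of crossings, the most of the 9 that can be at the rooftop as the service lift arrives there on crossings 9, 11, 13 is 6, 7, 8 respectively — never all 9.
So no plan with fewer than 15 crossings exists, and this one achieves 15:
1. Technician goes to the rooftop with the base flask and the ether can.
2. Technician goes back to the basement with the base flask.
3. Technician goes to the rooftop with the base flask and the reducing agent.
4. Technician goes back to the basement with the base flask.
5. Technician goes to the rooftop with the base flask and the chlorine cylinder.
6. Technician goes back to the basement with the base flask.
7. Technician goes to the rooftop with the base flask and the peroxide.
8. Technician goes back to the basement with the base flask.
9. Technician goes to the rooftop with the acid flask and the base flask.
10. Technician goes back to the basement with the base flask.
11. Technician goes to the rooftop with the catalyst vial and the oxidiser.
12. Technician goes back to the basement with the ether can.
13. Technician goes to the rooftop with the base flask and the fuel sample.
14. Technician goes back to the basement with the base flask.
15. Technician goes to the rooftop with the base flask and the ether can.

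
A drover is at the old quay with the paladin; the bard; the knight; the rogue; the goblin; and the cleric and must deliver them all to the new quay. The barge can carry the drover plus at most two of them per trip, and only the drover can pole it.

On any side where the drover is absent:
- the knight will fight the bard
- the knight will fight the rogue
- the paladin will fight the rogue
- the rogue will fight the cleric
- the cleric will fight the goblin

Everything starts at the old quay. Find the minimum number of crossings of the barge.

Whatever the first load, the items left behind include a forbidden pair without the drover. No opening move is safe, so no plan exists.

impossible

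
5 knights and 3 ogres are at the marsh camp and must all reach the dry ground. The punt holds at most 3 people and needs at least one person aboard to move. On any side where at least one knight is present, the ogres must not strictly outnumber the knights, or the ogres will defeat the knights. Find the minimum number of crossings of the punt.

7

Counting alone: each trip to the dry ground takes at most 3 across and each return brings at least 1 back, so after t trips out (and t−1 returns) at most 3t − (t−1) of the 8 are across; that first reaches 8 at t = 4, so at least 7 crossings are needed.
The plan below uses exactly 7 crossings, so it is optimal:
1. 2 ogres → the dry ground.  (the marsh camp: 5K 1O; the dry ground: 0K 2O)
2. 1 ogre ← the marsh camp.  (the marsh camp: 5K 2O; the dry ground: 0K 1O)
3. 2 knights and 1 ogre → the dry ground.  (the marsh camp: 3K 1O; the dry ground: 2K 2O)
4. 1 ogre ← the marsh camp.  (the marsh camp: 3K 2O; the dry ground: 2K 1O)
5. 1 knight and 2 ogres → the dry ground.  (the marsh camp: 2K 0O; the dry ground: 3K 3O)
6. 1 ogre ← the marsh camp.  (the marsh camp: 2K 1O; the dry ground: 3K 2O)
7. 2 knights and 1 ogre → the dry ground.  (the marsh camp: 0K 0O; the dry ground: 5K 3O)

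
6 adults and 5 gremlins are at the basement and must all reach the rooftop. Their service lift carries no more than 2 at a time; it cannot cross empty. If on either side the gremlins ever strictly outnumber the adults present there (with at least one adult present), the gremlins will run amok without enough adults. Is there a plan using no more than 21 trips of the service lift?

Yes — this plan uses 19 crossings (≤ 21):
1. 2 gremlins → the rooftop.  (the basement: 6A 3G; the rooftop: 0A 2G)
2. 1 gremlin ← the basement.  (the basement: 6A 4G; the rooftop: 0A 1G)
3. 2 gremlins → the rooftop.  (the basement: 6A 2G; the rooftop: 0A 3G)
4. 1 gremlin ← the basement.  (the basement: 6A 3G; the rooftop: 0A 2G)
5. 2 adults → the rooftop.  (the basement: 4A 3G; the rooftop: 2A 2G)
6. 1 gremlin ← the basement.  (the basement: 4A 4G; the rooftop: 2A 1G)
7. 1 adult and 1 gremlin → the rooftop.  (the basement: 3A 3G; the rooftop: 3A 2G)
8. 1 adult ← the basement.  (the basement: 4A 3G; the rooftop: 2A 2G)
9. 1 adult and 1 gremlin → the rooftop.  (the basement: 3A 2G; the rooftop: 3A 3G)
10. 1 gremlin ← the basement.  (the basement: 3A 3G; the rooftop: 3A 2G)
11. 1 adult and 1 gremlin → the rooftop.  (the basement: 2A 2G; the rooftop: 4A 3G)
12. 1 adult ← the basement.  (the basement: 3A 2G; the rooftop: 3A 3G)
13. 1 adult and 1 gremlin → the rooftop.  (the basement: 2A 1G; the rooftop: 4A 4G)
14. 1 gremlin ← the basement.  (the basement: 2A 2G; the rooftop: 4A 3G)
15. 1 adult and 1 gremlin → the rooftop.  (the basement: 1A 1G; the rooftop: 5A 4G)
16. 1 adult ← the basement.  (the basement: 2A 1G; the rooftop: 4A 4G)
17. 1 adult and 1 gremlin → the rooftop.  (the basement: 1A 0G; the rooftop: 5A 5G)
18. 1 gremlin ← the basement.  (the basement: 1A 1G; the rooftop: 5A 4G)
19. 1 adult and 1 gremlin → the rooftop.  (the basement: 0A 0G; the rooftop: 6A 5G)

Yes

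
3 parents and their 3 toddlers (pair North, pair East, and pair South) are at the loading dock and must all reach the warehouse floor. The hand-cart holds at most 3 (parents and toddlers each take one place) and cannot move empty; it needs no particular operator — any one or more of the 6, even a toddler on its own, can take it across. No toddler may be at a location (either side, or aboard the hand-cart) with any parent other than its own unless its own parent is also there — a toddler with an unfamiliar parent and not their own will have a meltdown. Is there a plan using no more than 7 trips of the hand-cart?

Yes — this plan uses 5 crossings (≤ 7):
1. parent North and toddler North cross → the warehouse floor.
2. parent North crosses ← the loading dock.
3. parent East, parent North, and parent South cross → the warehouse floor.
4. toddler North crosses ← the loading dock.
5. toddler East, toddler North, and toddler South cross → the warehouse floor.

Yes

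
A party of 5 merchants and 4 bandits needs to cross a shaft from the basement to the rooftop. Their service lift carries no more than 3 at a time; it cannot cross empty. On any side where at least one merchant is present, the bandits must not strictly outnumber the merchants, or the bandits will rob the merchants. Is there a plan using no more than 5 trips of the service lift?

Counting alone: each trip to the rooftop takes at most 3 across and each return brings at least 1 back, so after t trips out (and t−1 returns) at most 3t − (t−1) of the 9 are across; that first reaches 9 at t = 4, so at least 7 crossings are needed.
Since 5 < 7, 5 crossings cannot be enough. (The shortest complete plan in fact takes 7:)
1. 3 bandits → the rooftop.  (the basement: 5M 1B; the rooftop: 0M 3B)
2. 1 bandit ← the basement.  (the basement: 5M 2B; the rooftop: 0M 2B)
3. 3 merchants → the rooftop.  (the basement: 2M 2B; the rooftop: 3M 2B)
4. 1 merchant ← the basement.  (the basement: 3M 2B; the rooftop: 2M 2B)
5. 2 merchants and 1 bandit → the rooftop.  (the basement: 1M 1B; the rooftop: 4M 3B)
6. 1 merchant ← the basement.  (the basement: 2M 1B; the rooftop: 3M 3B)
7. 2 merchants and 1 bandit → the rooftop.  (the basement: 0M 0B; the rooftop: 5M 4B)

No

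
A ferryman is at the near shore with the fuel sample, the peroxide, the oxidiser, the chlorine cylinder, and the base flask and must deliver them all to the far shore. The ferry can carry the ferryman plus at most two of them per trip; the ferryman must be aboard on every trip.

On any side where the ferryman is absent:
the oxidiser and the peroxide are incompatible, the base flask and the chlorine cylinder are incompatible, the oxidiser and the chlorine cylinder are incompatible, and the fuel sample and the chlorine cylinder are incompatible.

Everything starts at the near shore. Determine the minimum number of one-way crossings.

5

Counting alone: the ferryman can take at most 2 across per trip to the far shore, so moving all 5 needs at least 3 loaded trips out, with a return between consecutive ones — at least 5 crossings.
The plan below uses exactly 5 crossings, so it is optimal:
1. Ferryman goes to the far shore with the chlorine cylinder and the peroxide.
2. Ferryman goes back to the near shore alone.
3. Ferryman goes to the far shore with the base flask and the fuel sample.
4. Ferryman goes back to the near shore with the chlorine cylinder.
5. Ferryman goes to the far shore with the chlorine cylinder and the oxidiser.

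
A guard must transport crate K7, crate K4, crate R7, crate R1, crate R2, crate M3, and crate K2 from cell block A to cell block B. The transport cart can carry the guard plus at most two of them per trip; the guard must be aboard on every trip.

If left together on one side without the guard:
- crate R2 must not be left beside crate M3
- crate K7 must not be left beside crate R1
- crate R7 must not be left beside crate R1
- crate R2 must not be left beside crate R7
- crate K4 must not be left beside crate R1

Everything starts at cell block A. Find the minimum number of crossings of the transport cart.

9

Counting alone: the guard can take at most 2 across per trip to cell block B, so moving all 7 needs at least 4 loaded trips out, with a return between consecutive ones — at least 7 crossings.
The safety rule pushes this higher. Following every safe sequence of crossings, the most of the 7 that can be at cell block B as the transport cart arrives there on crossing 7 is 6 — never all 7.
So no plan with fewer than 9 crossings exists, and this one achieves 9:
1. Guard goes to cell block B with crate R1 and crate R2.
2. Guard goes back to cell block A alone.
3. Guard goes to cell block B with crate K7.
4. Guard goes back to cell block A with crate R1.
5. Guard goes to cell block B with crate K4 and crate R7.
6. Guard goes back to cell block A with crate R2.
7. Guard goes to cell block B with crate K2 and crate M3.
8. Guard goes back to cell block A alone.
9. Guard goes to cell block B with crate R1 and crate R2.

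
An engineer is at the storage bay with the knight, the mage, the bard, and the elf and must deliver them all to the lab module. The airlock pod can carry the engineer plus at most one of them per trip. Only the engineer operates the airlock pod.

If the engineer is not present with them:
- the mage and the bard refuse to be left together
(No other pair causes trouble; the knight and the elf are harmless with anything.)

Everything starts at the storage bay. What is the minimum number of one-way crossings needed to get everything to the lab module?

7

Counting alone: the engineer can take at most 1 across per trip to the lab module, so moving all 4 needs at least 4 loaded trips out, with a return between consecutive ones — at least 7 crossings.
The plan below uses exactly 7 crossings, so it is optimal:
1. Engineer goes to the lab module with the mage.
2. Engineer goes back to the storage bay alone.
3. Engineer goes to the lab module with the knight.
4. Engineer goes back to the storage bay alone.
5. Engineer goes to the lab module with the elf.
6. Engineer goes back to the storage bay alone.
7. Engineer goes to the lab module with the bard.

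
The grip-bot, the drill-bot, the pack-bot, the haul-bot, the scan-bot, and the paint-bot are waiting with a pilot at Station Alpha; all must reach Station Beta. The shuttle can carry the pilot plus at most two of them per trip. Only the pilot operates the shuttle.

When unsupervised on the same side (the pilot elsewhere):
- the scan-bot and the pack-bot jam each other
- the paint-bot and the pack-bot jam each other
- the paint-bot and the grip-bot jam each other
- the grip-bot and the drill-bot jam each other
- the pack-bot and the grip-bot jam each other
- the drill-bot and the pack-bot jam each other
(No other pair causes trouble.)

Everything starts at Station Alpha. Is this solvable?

1. Pilot goes to Station Beta with the grip-bot and the pack-bot.  [Station Alpha: the drill-bot, the haul-bot, the paint-bot, the scan-bot | Station Beta: the grip-bot, the pack-bot]
2. Pilot goes back to Station Alpha with the grip-bot.  [Station Alpha: the drill-bot, the grip-bot, the haul-bot, the paint-bot, the scan-bot | Station Beta: the pack-bot]
3. Pilot goes to Station Beta with the grip-bot and the haul-bot.  [Station Alpha: the drill-bot, the paint-bot, the scan-bot | Station Beta: the grip-bot, the haul-bot, the pack-bot]
4. Pilot goes back to Station Alpha with the grip-bot.  [Station Alpha: the drill-bot, the grip-bot, the paint-bot, the scan-bot | Station Beta: the haul-bot, the pack-bot]
5. Pilot goes to Station Beta with the grip-bot and the scan-bot.  [Station Alpha: the drill-bot, the paint-bot | Station Beta: the grip-bot, the haul-bot, the pack-bot, the scan-bot]
6. Pilot goes back to Station Alpha with the pack-bot.  [Station Alpha: the drill-bot, the pack-bot, the paint-bot | Station Beta: the grip-bot, the haul-bot, the scan-bot]
7. Pilot goes to Station Beta with the drill-bot and the paint-bot.  [Station Alpha: the pack-bot | Station Beta: the drill-bot, the grip-bot, the haul-bot, the paint-bot, the scan-bot]
8. Pilot goes back to Station Alpha with the grip-bot.  [Station Alpha: the grip-bot, the pack-bot | Station Beta: the drill-bot, the haul-bot, the paint-bot, the scan-bot]
9. Pilot goes to Station Beta with the grip-bot and the pack-bot.  [Station Alpha: — | Station Beta: the drill-bot, the grip-bot, the haul-bot, the pack-bot, the paint-bot, the scan-bot]

Yes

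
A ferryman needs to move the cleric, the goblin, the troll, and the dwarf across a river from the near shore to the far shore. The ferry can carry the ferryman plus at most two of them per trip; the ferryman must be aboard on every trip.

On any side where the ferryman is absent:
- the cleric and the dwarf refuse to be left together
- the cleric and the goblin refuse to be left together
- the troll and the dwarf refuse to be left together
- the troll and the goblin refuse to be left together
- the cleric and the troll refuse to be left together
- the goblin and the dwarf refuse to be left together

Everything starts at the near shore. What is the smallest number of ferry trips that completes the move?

impossible

Whatever the first load, the items left behind include a forbidden pair without the ferryman. No opening move is safe, so no plan exists.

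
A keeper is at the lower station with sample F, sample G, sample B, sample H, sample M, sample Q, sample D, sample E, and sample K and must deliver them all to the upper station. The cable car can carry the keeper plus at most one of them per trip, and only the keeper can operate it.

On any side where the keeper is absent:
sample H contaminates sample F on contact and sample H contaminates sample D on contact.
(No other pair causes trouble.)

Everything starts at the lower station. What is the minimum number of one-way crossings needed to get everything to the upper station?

19

Counting alone: the keeper can take at most 1 across per trip to the upper station, so moving all 9 needs at least 9 loaded trips out, with a return between consecutive ones — at least 17 crossings.
The safety rule pushes this higher. Following every safe sequence of crossings, the most of the 9 that can be at the upper station as the cable car arrives there on crossing 17 is 8 — never all 9.
So no plan with fewer than 19 crossings exists, and this one achieves 19:
1. Keeper goes to the upper station with sample H.  [the lower station: sample B, sample D, sample E, sample F, sample G, sample K, sample M, sample Q | the upper station: sample H]
2. Keeper goes back to the lower station alone.  [the lower station: sample B, sample D, sample E, sample F, sample G, sample K, sample M, sample Q | the upper station: sample H]
3. Keeper goes to the upper station with sample F.  [the lower station: sample B, sample D, sample E, sample G, sample K, sample M, sample Q | the upper station: sample F, sample H]
4. Keeper goes back to the lower station with sample H.  [the lower station: sample B, sample D, sample E, sample G, sample H, sample K, sample M, sample Q | the upper station: sample F]
5. Keeper goes to the upper station with sample D.  [the lower station: sample B, sample E, sample G, sample H, sample K, sample M, sample Q | the upper station: sample D, sample F]
6. Keeper goes back to the lower station alone.  [the lower station: sample B, sample E, sample G, sample H, sample K, sample M, sample Q | the upper station: sample D, sample F]
7. Keeper goes to the upper station with sample G.  [the lower station: sample B, sample E, sample H, sample K, sample M, sample Q | the upper station: sample D, sample F, sample G]
8. Keeper goes back to the lower station alone.  [the lower station: sample B, sample E, sample H, sample K, sample M, sample Q | the upper station: sample D, sample F, sample G]
9. Keeper goes to the upper station with sample B.  [the lower station: sample E, sample H, sample K, sample M, sample Q | the upper station: sample B, sample D, sample F, sample G]
10. Keeper goes back to the lower station alone.  [the lower station: sample E, sample H, sample K, sample M, sample Q | the upper station: sample B, sample D, sample F, sample G]
11. Keeper goes to the upper station with sample M.  [the lower station: sample E, sample H, sample K, sample Q | the upper station: sample B, sample D, sample F, sample G, sample M]
12. Keeper goes back to the lower station alone.  [the lower station: sample E, sample H, sample K, sample Q | the upper station: sample B, sample D, sample F, sample G, sample M]
13. Keeper goes to the upper station with sample Q.  [the lower station: sample E, sample H, sample K | the upper station: sample B, sample D, sample F, sample G, sample M, sample Q]
14. Keeper goes back to the lower station alone.  [the lower station: sample E, sample H, sample K | the upper station: sample B, sample D, sample F, sample G, sample M, sample Q]
15. Keeper goes to the upper station with sample E.  [the lower station: sample H, sample K | the upper station: sample B, sample D, sample E, sample F, sample G, sample M, sample Q]
16. Keeper goes back to the lower station alone.  [the lower station: sample H, sample K | the upper station: sample B, sample D, sample E, sample F, sample G, sample M, sample Q]
17. Keeper goes to the upper station with sample K.  [the lower station: sample H | the upper station: sample B, sample D, sample E, sample F, sample G, sample K, sample M, sample Q]
18. Keeper goes back to the lower station alone.  [the lower station: sample H | the upper station: sample B, sample D, sample E, sample F, sample G, sample K, sample M, sample Q]
19. Keeper goes to the upper station with sample H.  [the lower station: — | the upper station: sample B, sample D, sample E, sample F, sample G, sample H, sample K, sample M, sample Q]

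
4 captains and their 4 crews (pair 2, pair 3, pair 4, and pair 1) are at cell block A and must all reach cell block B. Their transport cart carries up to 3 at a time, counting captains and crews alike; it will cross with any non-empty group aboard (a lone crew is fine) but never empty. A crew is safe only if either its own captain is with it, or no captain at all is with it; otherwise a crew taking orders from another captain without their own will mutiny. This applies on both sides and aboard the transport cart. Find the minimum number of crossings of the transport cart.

9

Counting alone: each trip to cell block B takes at most 3 across and each return brings at least 1 back, so after t trips out (and t−1 returns) at most 3t − (t−1) of the 8 are across; that first reaches 8 at t = 4, so at least 7 crossings are needed.
The safety rule pushes this higher. Following every safe sequence of crossings, the most of the 8 that can be at cell block B as the transport cart arrives there on crossing 7 is 7 — never all 8.
So no plan with fewer than 9 crossings exists, and this one achieves 9:
1. captain 2 and crew 2 cross → cell block B.
2. captain 2 crosses ← cell block A.
3. captain 2, captain 3, and crew 3 cross → cell block B.
4. captain 2 and crew 2 cross ← cell block A.
5. captain 1, captain 2, and captain 4 cross → cell block B.
6. crew 3 crosses ← cell block A.
7. crew 2 and crew 3 cross → cell block B.
8. crew 2 crosses ← cell block A.
9. crew 1, crew 2, and crew 4 cross → cell block B.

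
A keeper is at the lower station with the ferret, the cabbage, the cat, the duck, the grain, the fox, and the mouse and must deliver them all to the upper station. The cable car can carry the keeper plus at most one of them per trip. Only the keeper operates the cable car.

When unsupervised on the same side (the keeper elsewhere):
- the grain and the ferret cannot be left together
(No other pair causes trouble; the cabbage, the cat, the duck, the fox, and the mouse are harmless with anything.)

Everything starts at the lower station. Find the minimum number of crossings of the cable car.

13

Counting alone: the keeper can take at most 1 across per trip to the upper station, so moving all 7 needs at least 7 loaded trips out, with a return between consecutive ones — at least 13 crossings.
The plan below uses exactly 13 crossings, so it is optimal:
1. Keeper goes to the upper station with the ferret.
2. Keeper goes back to the lower station alone.
3. Keeper goes to the upper station with the cabbage.
4. Keeper goes back to the lower station alone.
5. Keeper goes to the upper station with the cat.
6. Keeper goes back to the lower station alone.
7. Keeper goes to the upper station with the duck.
8. Keeper goes back to the lower station alone.
9. Keeper goes to the upper station with the fox.
10. Keeper goes back to the lower station alone.
11. Keeper goes to the upper station with the mouse.
12. Keeper goes back to the lower station alone.
13. Keeper goes to the upper station with the grain.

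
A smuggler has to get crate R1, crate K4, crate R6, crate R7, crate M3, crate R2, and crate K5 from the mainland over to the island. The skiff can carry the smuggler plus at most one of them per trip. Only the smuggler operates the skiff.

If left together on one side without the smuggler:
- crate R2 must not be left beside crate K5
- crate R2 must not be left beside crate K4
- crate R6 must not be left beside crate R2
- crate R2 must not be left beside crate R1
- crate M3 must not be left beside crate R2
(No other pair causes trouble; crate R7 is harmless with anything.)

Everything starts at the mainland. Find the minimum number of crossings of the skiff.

Following every safe sequence of crossings from the start, the most of the 7 that can be at the island as the skiff arrives there on crossings 1, 3, 5 is 1, 2, 3 respectively; the best ever achieved is 3 of 7.
From crossing 7 on, no configuration arises that was not already reachable earlier: only 26 distinct safe configurations (who is on which side, and where the skiff is) can ever be reached, none of them has everyone across, and every continuation just revisits them. So no valid plan exists.

impossible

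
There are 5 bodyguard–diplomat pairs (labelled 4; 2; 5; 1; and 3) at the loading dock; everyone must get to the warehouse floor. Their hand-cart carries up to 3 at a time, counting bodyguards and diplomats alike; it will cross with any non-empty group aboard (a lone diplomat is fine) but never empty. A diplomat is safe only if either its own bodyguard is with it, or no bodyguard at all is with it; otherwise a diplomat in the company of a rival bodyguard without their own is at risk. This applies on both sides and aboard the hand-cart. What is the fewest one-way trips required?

11

Counting alone: each trip to the warehouse floor takes at most 3 across and each return brings at least 1 back, so after t trips out (and t−1 returns) at most 3t − (t−1) of the 10 are across; that first reaches 10 at t = 5, so at least 9 crossings are needed.
The safety rule pushes this higher. Following every safe sequence of crossings, the most of the 10 that can be at the warehouse floor as the hand-cart arrives there on crossing 9 is 9 — never all 10.
So no plan with fewer than 11 crossings exists, and this one achieves 11:
1. bodyguard 4 and diplomat 4 cross → the warehouse floor.
2. bodyguard 4 crosses ← the loading dock.
3. diplomat 1, diplomat 2, and diplomat 5 cross → the warehouse floor.
4. diplomat 4 crosses ← the loading dock.
5. bodyguard 1, bodyguard 2, and bodyguard 5 cross → the warehouse floor.
6. bodyguard 2 and diplomat 2 cross ← the loading dock.
7. bodyguard 2, bodyguard 3, and bodyguard 4 cross → the warehouse floor.
8. diplomat 5 crosses ← the loading dock.
9. diplomat 2 and diplomat 4 cross → the warehouse floor.
10. diplomat 4 crosses ← the loading dock.
11. diplomat 3, diplomat 4, and diplomat 5 cross → the warehouse floor.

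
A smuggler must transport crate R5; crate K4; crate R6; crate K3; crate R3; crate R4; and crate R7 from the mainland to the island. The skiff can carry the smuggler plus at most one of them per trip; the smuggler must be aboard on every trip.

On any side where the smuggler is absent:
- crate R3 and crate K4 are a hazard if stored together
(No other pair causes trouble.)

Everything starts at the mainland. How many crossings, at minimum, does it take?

13

Counting alone: the smuggler can take at most 1 across per trip to the island, so moving all 7 needs at least 7 loaded trips out, with a return between consecutive ones — at least 13 crossings.
The plan below uses exactly 13 crossings, so it is optimal:
1. Smuggler goes to the island with crate K4.  [the mainland: crate K3, crate R3, crate R4, crate R5, crate R6, crate R7 | the island: crate K4]
2. Smuggler goes back to the mainland alone.  [the mainland: crate K3, crate R3, crate R4, crate R5, crate R6, crate R7 | the island: crate K4]
3. Smuggler goes to the island with crate R5.  [the mainland: crate K3, crate R3, crate R4, crate R6, crate R7 | the island: crate K4, crate R5]
4. Smuggler goes back to the mainland alone.  [the mainland: crate K3, crate R3, crate R4, crate R6, crate R7 | the island: crate K4, crate R5]
5. Smuggler goes to the island with crate R6.  [the mainland: crate K3, crate R3, crate R4, crate R7 | the island: crate K4, crate R5, crate R6]
6. Smuggler goes back to the mainland alone.  [the mainland: crate K3, crate R3, crate R4, crate R7 | the island: crate K4, crate R5, crate R6]
7. Smuggler goes to the island with crate K3.  [the mainland: crate R3, crate R4, crate R7 | the island: crate K3, crate K4, crate R5, crate R6]
8. Smuggler goes back to the mainland alone.  [the mainland: crate R3, crate R4, crate R7 | the island: crate K3, crate K4, crate R5, crate R6]
9. Smuggler goes to the island with crate R4.  [the mainland: crate R3, crate R7 | the island: crate K3, crate K4, crate R4, crate R5, crate R6]
10. Smuggler goes back to the mainland alone.  [the mainland: crate R3, crate R7 | the island: crate K3, crate K4, crate R4, crate R5, crate R6]
11. Smuggler goes to the island with crate R7.  [the mainland: crate R3 | the island: crate K3, crate K4, crate R4, crate R5, crate R6, crate R7]
12. Smuggler goes back to the mainland alone.  [the mainland: crate R3 | the island: crate K3, crate K4, crate R4, crate R5, crate R6, crate R7]
13. Smuggler goes to the island with crate R3.  [the mainland: — | the island: crate K3, crate K4, crate R3, crate R4, crate R5, crate R6, crate R7]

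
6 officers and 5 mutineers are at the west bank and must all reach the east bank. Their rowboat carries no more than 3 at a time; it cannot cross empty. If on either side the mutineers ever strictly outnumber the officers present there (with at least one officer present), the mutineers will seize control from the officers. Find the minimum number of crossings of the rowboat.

Counting alone: each trip to the east bank takes at most 3 across and each return brings at least 1 back, so after t trips out (and t−1 returns) at most 3t − (t−1) of the 11 are across; that first reaches 11 at t = 5, so at least 9 crossings are needed.
The plan below uses exactly 9 crossings, so it is optimal:
1. 3 mutineers → the east bank.  (the west bank: 6O 2M; the east bank: 0O 3M)
2. 1 mutineer ← the west bank.  (the west bank: 6O 3M; the east bank: 0O 2M)
3. 3 officers → the east bank.  (the west bank: 3O 3M; the east bank: 3O 2M)
4. 1 officer ← the west bank.  (the west bank: 4O 3M; the east bank: 2O 2M)
5. 2 officers and 1 mutineer → the east bank.  (the west bank: 2O 2M; the east bank: 4O 3M)
6. 1 officer ← the west bank.  (the west bank: 3O 2M; the east bank: 3O 3M)
7. 2 officers and 1 mutineer → the east bank.  (the west bank: 1O 1M; the east bank: 5O 4M)
8. 1 officer ← the west bank.  (the west bank: 2O 1M; the east bank: 4O 4M)
9. 2 officers and 1 mutineer → the east bank.  (the west bank: 0O 0M; the east bank: 6O 5M)

9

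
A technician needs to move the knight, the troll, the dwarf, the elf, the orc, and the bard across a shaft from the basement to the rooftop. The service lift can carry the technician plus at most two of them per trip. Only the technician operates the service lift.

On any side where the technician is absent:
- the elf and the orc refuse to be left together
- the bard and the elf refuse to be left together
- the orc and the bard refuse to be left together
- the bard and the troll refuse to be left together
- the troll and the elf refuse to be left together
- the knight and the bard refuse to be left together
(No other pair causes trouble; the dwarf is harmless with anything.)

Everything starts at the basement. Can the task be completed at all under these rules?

Yes

1. Technician goes to the rooftop with the bard and the elf.  [the basement: the dwarf, the knight, the orc, the troll | the rooftop: the bard, the elf]
2. Technician goes back to the basement with the elf.  [the basement: the dwarf, the elf, the knight, the orc, the troll | the rooftop: the bard]
3. Technician goes to the rooftop with the elf and the knight.  [the basement: the dwarf, the orc, the troll | the rooftop: the bard, the elf, the knight]
4. Technician goes back to the basement with the bard.  [the basement: the bard, the dwarf, the orc, the troll | the rooftop: the elf, the knight]
5. Technician goes to the rooftop with the orc and the troll.  [the basement: the bard, the dwarf | the rooftop: the elf, the knight, the orc, the troll]
6. Technician goes back to the basement with the elf.  [the basement: the bard, the dwarf, the elf | the rooftop: the knight, the orc, the troll]
7. Technician goes to the rooftop with the dwarf and the elf.  [the basement: the bard | the rooftop: the dwarf, the elf, the knight, the orc, the troll]
8. Technician goes back to the basement with the elf.  [the basement: the bard, the elf | the rooftop: the dwarf, the knight, the orc, the troll]
9. Technician goes to the rooftop with the bard and the elf.  [the basement: — | the rooftop: the bard, the dwarf, the elf, the knight, the orc, the troll]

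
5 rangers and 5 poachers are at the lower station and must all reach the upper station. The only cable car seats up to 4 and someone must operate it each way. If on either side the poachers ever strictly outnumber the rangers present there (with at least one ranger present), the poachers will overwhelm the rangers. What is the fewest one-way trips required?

Counting alone: each trip to the upper station takes at most 4 across and each return brings at least 1 back, so after t trips out (and t−1 returns) at most 4t − (t−1) of the 10 are across; that first reaches 10 at t = 3, so at least 5 crossings are needed.
The safety rule pushes this higher. Following every safe sequence of crossings, the most of the 10 that can be at the upper station as the cable car arrives there on crossing 5 is 9 — never all 10.
So no plan with fewer than 7 crossings exists, and this one achieves 7:
1. 2 poachers → the upper station.  (the lower station: 5R 3P; the upper station: 0R 2P)
2. 1 poacher ← the lower station.  (the lower station: 5R 4P; the upper station: 0R 1P)
3. 4 poachers → the upper station.  (the lower station: 5R 0P; the upper station: 0R 5P)
4. 1 poacher ← the lower station.  (the lower station: 5R 1P; the upper station: 0R 4P)
5. 4 rangers → the upper station.  (the lower station: 1R 1P; the upper station: 4R 4P)
6. 1 ranger and 1 poacher ← the lower station.  (the lower station: 2R 2P; the upper station: 3R 3P)
7. 2 rangers and 2 poachers → the upper station.  (the lower station: 0R 0P; the upper station: 5R 5P)

7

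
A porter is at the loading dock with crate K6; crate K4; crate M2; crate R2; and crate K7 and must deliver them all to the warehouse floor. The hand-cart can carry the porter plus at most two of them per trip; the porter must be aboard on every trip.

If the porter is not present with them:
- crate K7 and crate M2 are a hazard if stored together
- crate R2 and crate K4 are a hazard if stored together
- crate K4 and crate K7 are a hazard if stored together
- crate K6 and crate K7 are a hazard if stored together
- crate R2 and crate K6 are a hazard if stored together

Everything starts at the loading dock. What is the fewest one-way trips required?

Counting alone: the porter can take at most 2 across per trip to the warehouse floor, so moving all 5 needs at least 3 loaded trips out, with a return between consecutive ones — at least 5 crossings.
The safety rule pushes this higher. Following every safe sequence of crossings, the most of the 5 that can be at the warehouse floor as the hand-cart arrives there on crossing 5 is 4 — never all 5.
So no plan with fewer than 7 crossings exists, and this one achieves 7:
1. Porter goes to the warehouse floor with crate K7 and crate R2.  [the loading dock: crate K4, crate K6, crate M2 | the warehouse floor: crate K7, crate R2]
2. Porter goes back to the loading dock alone.  [the loading dock: crate K4, crate K6, crate M2 | the warehouse floor: crate K7, crate R2]
3. Porter goes to the warehouse floor with crate K6.  [the loading dock: crate K4, crate M2 | the warehouse floor: crate K6, crate K7, crate R2]
4. Porter goes back to the loading dock with crate K7 and crate R2.  [the loading dock: crate K4, crate K7, crate M2, crate R2 | the warehouse floor: crate K6]
5. Porter goes to the warehouse floor with crate K4 and crate M2.  [the loading dock: crate K7, crate R2 | the warehouse floor: crate K4, crate K6, crate M2]
6. Porter goes back to the loading dock alone.  [the loading dock: crate K7, crate R2 | the warehouse floor: crate K4, crate K6, crate M2]
7. Porter goes to the warehouse floor with crate K7 and crate R2.  [the loading dock: — | the warehouse floor: crate K4, crate K6, crate K7, crate M2, crate R2]

7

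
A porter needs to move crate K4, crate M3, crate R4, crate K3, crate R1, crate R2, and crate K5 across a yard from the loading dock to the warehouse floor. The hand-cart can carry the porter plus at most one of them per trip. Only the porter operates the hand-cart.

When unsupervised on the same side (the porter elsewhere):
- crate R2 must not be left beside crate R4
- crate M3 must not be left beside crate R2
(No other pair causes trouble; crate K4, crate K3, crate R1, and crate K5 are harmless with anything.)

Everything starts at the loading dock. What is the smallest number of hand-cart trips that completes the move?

Counting alone: the porter can take at most 1 across per trip to the warehouse floor, so moving all 7 needs at least 7 loaded trips out, with a return between consecutive ones — at least 13 crossings.
The safety rule pushes this higher. Following every safe sequence of crossings, the most of the 7 that can be at the warehouse floor as the hand-cart arrives there on crossing 13 is 6 — never all 7.
So no plan with fewer than 15 crossings exists, and this one achieves 15:
1. Porter goes to the warehouse floor with crate R2.  [the loading dock: crate K3, crate K4, crate K5, crate M3, crate R1, crate R4 | the warehouse floor: crate R2]
2. Porter goes back to the loading dock alone.  [the loading dock: crate K3, crate K4, crate K5, crate M3, crate R1, crate R4 | the warehouse floor: crate R2]
3. Porter goes to the warehouse floor with crate K4.  [the loading dock: crate K3, crate K5, crate M3, crate R1, crate R4 | the warehouse floor: crate K4, crate R2]
4. Porter goes back to the loading dock alone.  [the loading dock: crate K3, crate K5, crate M3, crate R1, crate R4 | the warehouse floor: crate K4, crate R2]
5. Porter goes to the warehouse floor with crate M3.  [the loading dock: crate K3, crate K5, crate R1, crate R4 | the warehouse floor: crate K4, crate M3, crate R2]
6. Porter goes back to the loading dock with crate R2.  [the loading dock: crate K3, crate K5, crate R1, crate R2, crate R4 | the warehouse floor: crate K4, crate M3]
7. Porter goes to the warehouse floor with crate R4.  [the loading dock: crate K3, crate K5, crate R1, crate R2 | the warehouse floor: crate K4, crate M3, crate R4]
8. Porter goes back to the loading dock alone.  [the loading dock: crate K3, crate K5, crate R1, crate R2 | the warehouse floor: crate K4, crate M3, crate R4]
9. Porter goes to the warehouse floor with crate K3.  [the loading dock: crate K5, crate R1, crate R2 | the warehouse floor: crate K3, crate K4, crate M3, crate R4]
10. Porter goes back to the loading dock alone.  [the loading dock: crate K5, crate R1, crate R2 | the warehouse floor: crate K3, crate K4, crate M3, crate R4]
11. Porter goes to the warehouse floor with crate R1.  [the loading dock: crate K5, crate R2 | the warehouse floor: crate K3, crate K4, crate M3, crate R1, crate R4]
12. Porter goes back to the loading dock alone.  [the loading dock: crate K5, crate R2 | the warehouse floor: crate K3, crate K4, crate M3, crate R1, crate R4]
13. Porter goes to the warehouse floor with crate K5.  [the loading dock: crate R2 | the warehouse floor: crate K3, crate K4, crate K5, crate M3, crate R1, crate R4]
14. Porter goes back to the loading dock alone.  [the loading dock: crate R2 | the warehouse floor: crate K3, crate K4, crate K5, crate M3, crate R1, crate R4]
15. Porter goes to the warehouse floor with crate R2.  [the loading dock: — | the warehouse floor: crate K3, crate K4, crate K5, crate M3, crate R1, crate R2, crate R4]

15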